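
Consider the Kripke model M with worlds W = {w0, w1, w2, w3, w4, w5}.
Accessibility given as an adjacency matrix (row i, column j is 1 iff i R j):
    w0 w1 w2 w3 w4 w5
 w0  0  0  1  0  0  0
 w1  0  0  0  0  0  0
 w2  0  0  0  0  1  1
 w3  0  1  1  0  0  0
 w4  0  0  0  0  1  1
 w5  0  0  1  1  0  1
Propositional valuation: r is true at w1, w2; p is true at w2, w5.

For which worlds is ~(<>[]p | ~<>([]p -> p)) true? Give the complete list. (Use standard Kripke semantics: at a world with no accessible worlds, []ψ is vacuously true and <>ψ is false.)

w0, w2, w4, w5

Let φ = ~(<>[]p | ~<>([]p -> p)). Evaluate φ at each world:
  w0 (successors {w2}): φ is true.
  w1 (successors ∅): φ is false.
  w2 (successors {w4, w5}): φ is true.
  w3 (successors {w1, w2}): φ is false.
  w4 (successors {w4, w5}): φ is true.
  w5 (successors {w2, w3, w5}): φ is true.
For instance, at w0:
  At w0: <>[]p | ~<>([]p -> p) is false, so ~(<>[]p | ~<>([]p -> p)) is true.
    At w0: <>[]p is false, ~<>([]p -> p) is false, so <>[]p | ~<>([]p -> p) is false.
      At w0: <>[]p requires []p at some successor in {w2}.
        At w2: []p is false.
      So <>[]p is false at w0.
      At w0: <>([]p -> p) is true, so ~<>([]p -> p) is false.
Satisfying worlds: {w0, w2, w4, w5}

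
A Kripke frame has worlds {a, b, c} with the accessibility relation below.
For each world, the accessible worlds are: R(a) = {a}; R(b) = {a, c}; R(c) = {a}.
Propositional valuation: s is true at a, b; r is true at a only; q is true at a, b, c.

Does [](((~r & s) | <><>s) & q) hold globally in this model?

Recall that []ψ holds at a world iff ψ holds at every accessible world, and <>ψ holds iff ψ holds at some accessible world.
Let φ = [](((~r & s) | <><>s) & q). Evaluate φ at each world:
  a (successors {a}): φ is true.
  b (successors {a, c}): φ is true.
  c (successors {a}): φ is true.
For instance, at a:
  At a: [](((~r & s) | <><>s) & q) requires ((~r & s) | <><>s) & q at every successor {a}.
      At a: (~r & s) | <><>s is true, q is true, so ((~r & s) | <><>s) & q is true.
  So [](((~r & s) | <><>s) & q) is true at a.

Yes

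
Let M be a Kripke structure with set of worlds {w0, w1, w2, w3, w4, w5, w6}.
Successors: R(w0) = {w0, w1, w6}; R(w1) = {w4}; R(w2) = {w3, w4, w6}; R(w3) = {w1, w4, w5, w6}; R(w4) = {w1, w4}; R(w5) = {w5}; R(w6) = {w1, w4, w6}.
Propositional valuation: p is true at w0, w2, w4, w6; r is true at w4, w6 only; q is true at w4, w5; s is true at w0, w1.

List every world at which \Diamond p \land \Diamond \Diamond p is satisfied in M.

w0, w1, w2, w3, w4, w6

Recall that \Diamond ψ holds at a world iff ψ holds at some accessible world.
Let φ = \Diamond p \land \Diamond \Diamond p. Evaluate φ at each world:
  w0 (successors {w0, w1, w6}): φ is true.
  w1 (successors {w4}): φ is true.
  w2 (successors {w3, w4, w6}): φ is true.
  w3 (successors {w1, w4, w5, w6}): φ is true.
  w4 (successors {w1, w4}): φ is true.
  w5 (successors {w5}): φ is false.
  w6 (successors {w1, w4, w6}): φ is true.
For instance, at w6:
  At w6: \Diamond p is true, \Diamond \Diamond p is true, so \Diamond p \land \Diamond \Diamond p is true.
    At w6: \Diamond p requires p at some successor in {w1, w4, w6}.
      p holds at w4, so \Diamond p is true at w6.
    At w6: \Diamond \Diamond p requires \Diamond p at some successor in {w1, w4, w6}.
      \Diamond p holds at w1, so \Diamond \Diamond p is true at w6.
Satisfying worlds: {w0, w1, w2, w3, w4, w6}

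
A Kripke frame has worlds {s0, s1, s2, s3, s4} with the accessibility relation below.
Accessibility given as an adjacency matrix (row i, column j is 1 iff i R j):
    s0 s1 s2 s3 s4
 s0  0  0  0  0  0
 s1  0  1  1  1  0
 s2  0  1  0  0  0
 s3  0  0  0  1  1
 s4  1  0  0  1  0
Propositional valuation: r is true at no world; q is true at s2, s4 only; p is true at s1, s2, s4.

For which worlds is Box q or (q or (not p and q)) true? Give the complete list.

s0, s2, s4

Recall that Box ψ holds at a world iff ψ holds at every accessible world, and Dia ψ holds iff ψ holds at some accessible world.
Let φ = Box q or (q or (not p and q)). Evaluate φ at each world:
  s0 (successors ∅): φ is true.
  s1 (successors {s1, s2, s3}): φ is false.
  s2 (successors {s1}): φ is true.
  s3 (successors {s3, s4}): φ is false.
  s4 (successors {s0, s3}): φ is true.
For instance, at s4:
  At s4: Box q is false, q or (not p and q) is true, so Box q or (q or (not p and q)) is true.
    At s4: Box q requires q at every successor {s0, s3}.
      q fails at s0, so Box q is false at s4.
Satisfying worlds: {s0, s2, s4}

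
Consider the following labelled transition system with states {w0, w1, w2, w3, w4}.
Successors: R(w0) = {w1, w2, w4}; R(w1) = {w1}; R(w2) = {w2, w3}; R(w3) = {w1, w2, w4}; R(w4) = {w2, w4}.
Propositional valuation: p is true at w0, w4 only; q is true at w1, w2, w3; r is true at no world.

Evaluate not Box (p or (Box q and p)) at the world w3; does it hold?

Yes

At w3: Box (p or (Box q and p)) is false, so not Box (p or (Box q and p)) is true.
  At w3: Box (p or (Box q and p)) requires p or (Box q and p) at every successor {w1, w2, w4}.
    p or (Box q and p) fails at w1, so Box (p or (Box q and p)) is false at w3.
      At w1: p is false, Box q and p is false, so p or (Box q and p) is false.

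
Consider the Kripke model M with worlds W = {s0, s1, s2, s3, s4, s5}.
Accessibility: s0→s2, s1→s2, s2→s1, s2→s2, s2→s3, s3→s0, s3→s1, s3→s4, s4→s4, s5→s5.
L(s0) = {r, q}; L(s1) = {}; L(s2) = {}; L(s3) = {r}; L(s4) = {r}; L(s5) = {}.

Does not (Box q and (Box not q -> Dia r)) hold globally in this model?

Let φ = not (Box q and (Box not q -> Dia r)). Evaluate φ at each world:
  s0 (successors {s2}): φ is true.
  s1 (successors {s2}): φ is true.
  s2 (successors {s1, s2, s3}): φ is true.
  s3 (successors {s0, s1, s4}): φ is true.
  s4 (successors {s4}): φ is true.
  s5 (successors {s5}): φ is true.
For instance, at s1:
  At s1: Box q and (Box not q -> Dia r) is false, so not (Box q and (Box not q -> Dia r)) is true.
    At s1: Box q is false, Box not q -> Dia r is false, so Box q and (Box not q -> Dia r) is false.
      At s1: Box q requires q at every successor {s2}.
        q fails at s2, so Box q is false at s1.
      At s1: Box not q is true, Dia r is false, so Box not q -> Dia r is false.

Yes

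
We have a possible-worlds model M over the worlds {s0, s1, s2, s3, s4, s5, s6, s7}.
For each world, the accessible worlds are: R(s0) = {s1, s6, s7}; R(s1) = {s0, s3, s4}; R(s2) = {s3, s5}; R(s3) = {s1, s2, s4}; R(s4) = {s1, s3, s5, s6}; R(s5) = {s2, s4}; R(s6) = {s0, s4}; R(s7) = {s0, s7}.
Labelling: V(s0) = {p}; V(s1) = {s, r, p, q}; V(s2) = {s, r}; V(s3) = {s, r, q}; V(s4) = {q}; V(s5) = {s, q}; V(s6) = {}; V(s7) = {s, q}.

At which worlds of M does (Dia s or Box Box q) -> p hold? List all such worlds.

s0, s1, s6

Let φ = (Dia s or Box Box q) -> p. Evaluate φ at each world:
  s0 (successors {s1, s6, s7}): φ is true.
  s1 (successors {s0, s3, s4}): φ is true.
  s2 (successors {s3, s5}): φ is false.
  s3 (successors {s1, s2, s4}): φ is false.
  s4 (successors {s1, s3, s5, s6}): φ is false.
  s5 (successors {s2, s4}): φ is false.
  s6 (successors {s0, s4}): φ is true.
  s7 (successors {s0, s7}): φ is false.
For instance, at s2:
  At s2: Dia s or Box Box q is true, p is false, so (Dia s or Box Box q) -> p is false.
    At s2: Dia s is true, Box Box q is false, so Dia s or Box Box q is true.
      At s2: Dia s requires s at some successor in {s3, s5}.
        s holds at s3, so Dia s is true at s2.
      At s2: Box Box q requires Box q at every successor {s3, s5}.
        Box q fails at s3, so Box Box q is false at s2.
Satisfying worlds: {s0, s1, s6}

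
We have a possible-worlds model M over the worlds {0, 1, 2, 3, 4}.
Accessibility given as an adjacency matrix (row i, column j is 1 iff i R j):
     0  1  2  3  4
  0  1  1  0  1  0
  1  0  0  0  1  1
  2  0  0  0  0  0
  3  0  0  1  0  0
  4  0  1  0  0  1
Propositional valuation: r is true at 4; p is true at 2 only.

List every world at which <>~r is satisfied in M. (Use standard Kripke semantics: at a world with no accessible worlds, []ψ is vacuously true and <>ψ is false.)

Let φ = <>~r. Evaluate φ at each world:
  0 (successors {0, 1, 3}): φ is true.
  1 (successors {3, 4}): φ is true.
  2 (successors ∅): φ is false.
  3 (successors {2}): φ is true.
  4 (successors {1, 4}): φ is true.
For instance, at 4:
  At 4: <>~r requires ~r at some successor in {1, 4}.
    ~r holds at 1, so <>~r is true at 4.
Satisfying worlds: {0, 1, 3, 4}

0, 1, 3, 4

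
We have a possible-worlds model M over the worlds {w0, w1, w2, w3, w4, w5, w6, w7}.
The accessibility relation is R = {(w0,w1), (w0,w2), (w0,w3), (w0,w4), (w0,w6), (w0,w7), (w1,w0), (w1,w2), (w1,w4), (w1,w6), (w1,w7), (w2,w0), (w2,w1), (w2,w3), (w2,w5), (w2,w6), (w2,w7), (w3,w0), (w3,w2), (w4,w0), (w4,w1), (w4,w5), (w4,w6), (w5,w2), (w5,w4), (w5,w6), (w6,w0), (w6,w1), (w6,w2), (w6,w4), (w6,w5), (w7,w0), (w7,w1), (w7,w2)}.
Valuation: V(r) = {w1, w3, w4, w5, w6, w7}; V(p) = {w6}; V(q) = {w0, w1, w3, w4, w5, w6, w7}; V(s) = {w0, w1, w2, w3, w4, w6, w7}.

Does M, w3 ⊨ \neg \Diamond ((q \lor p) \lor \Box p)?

No

Recall that \Box ψ holds at a world iff ψ holds at every accessible world, and \Diamond ψ holds iff ψ holds at some accessible world.
At w3: \Diamond ((q \lor p) \lor \Box p) is true, so \neg \Diamond ((q \lor p) \lor \Box p) is false.
  At w3: \Diamond ((q \lor p) \lor \Box p) requires (q \lor p) \lor \Box p at some successor in {w0, w2}.
    (q \lor p) \lor \Box p holds at w0, so \Diamond ((q \lor p) \lor \Box p) is true at w3.
      At w0: q \lor p is true, \Box p is false, so (q \lor p) \lor \Box p is true.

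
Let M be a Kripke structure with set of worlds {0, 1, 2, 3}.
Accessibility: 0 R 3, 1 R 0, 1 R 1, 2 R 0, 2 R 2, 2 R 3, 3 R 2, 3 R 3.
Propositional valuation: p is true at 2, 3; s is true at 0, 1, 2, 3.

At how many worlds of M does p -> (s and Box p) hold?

Let φ = p -> (s and Box p). Evaluate φ at each world:
  0 (successors {3}): φ is true.
  1 (successors {0, 1}): φ is true.
  2 (successors {0, 2, 3}): φ is false.
  3 (successors {2, 3}): φ is true.
For instance, at 0:
  At 0: p is false, s and Box p is true, so p -> (s and Box p) is true.
    At 0: s is true, Box p is true, so s and Box p is true.
      At 0: Box p requires p at every successor {3}.
        At 3: p is true.
      So Box p is true at 0.
Satisfying worlds: {0, 1, 3}

3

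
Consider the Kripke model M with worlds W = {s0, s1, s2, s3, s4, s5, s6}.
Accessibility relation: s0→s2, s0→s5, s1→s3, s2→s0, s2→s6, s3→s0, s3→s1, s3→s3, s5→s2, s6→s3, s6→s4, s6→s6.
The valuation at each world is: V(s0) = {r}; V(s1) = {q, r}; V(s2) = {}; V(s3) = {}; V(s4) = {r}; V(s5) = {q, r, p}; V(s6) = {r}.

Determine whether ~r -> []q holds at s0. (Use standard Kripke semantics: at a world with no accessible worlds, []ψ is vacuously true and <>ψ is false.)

At s0: ~r is false, []q is false, so ~r -> []q is true.
  At s0: []q requires q at every successor {s2, s5}.
    q fails at s2, so []q is false at s0.

Yes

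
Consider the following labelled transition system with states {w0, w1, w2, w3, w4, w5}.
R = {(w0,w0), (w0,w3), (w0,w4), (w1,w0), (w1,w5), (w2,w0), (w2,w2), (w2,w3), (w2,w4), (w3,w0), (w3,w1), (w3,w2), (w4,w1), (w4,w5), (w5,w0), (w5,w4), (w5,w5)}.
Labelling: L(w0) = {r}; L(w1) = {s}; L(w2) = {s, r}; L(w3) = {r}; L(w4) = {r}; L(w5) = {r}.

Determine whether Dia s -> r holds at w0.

Recall that Dia ψ holds at a world iff ψ holds at some accessible world.
At w0: Dia s is false, r is true, so Dia s -> r is true.
  At w0: Dia s requires s at some successor in {w0, w3, w4}.
    At w0: s is false.
    At w3: s is false.
    At w4: s is false.
  So Dia s is false at w0.

Yes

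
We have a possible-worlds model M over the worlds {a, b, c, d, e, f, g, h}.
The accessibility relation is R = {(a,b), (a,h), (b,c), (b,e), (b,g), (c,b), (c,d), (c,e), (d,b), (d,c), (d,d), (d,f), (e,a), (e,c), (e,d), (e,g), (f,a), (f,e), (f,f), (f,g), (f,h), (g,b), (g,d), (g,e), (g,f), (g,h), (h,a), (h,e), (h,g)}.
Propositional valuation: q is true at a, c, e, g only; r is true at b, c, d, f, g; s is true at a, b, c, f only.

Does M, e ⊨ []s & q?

No

At e: []s is false, q is true, so []s & q is false.
  At e: []s requires s at every successor {a, c, d, g}.
    s fails at d, so []s is false at e.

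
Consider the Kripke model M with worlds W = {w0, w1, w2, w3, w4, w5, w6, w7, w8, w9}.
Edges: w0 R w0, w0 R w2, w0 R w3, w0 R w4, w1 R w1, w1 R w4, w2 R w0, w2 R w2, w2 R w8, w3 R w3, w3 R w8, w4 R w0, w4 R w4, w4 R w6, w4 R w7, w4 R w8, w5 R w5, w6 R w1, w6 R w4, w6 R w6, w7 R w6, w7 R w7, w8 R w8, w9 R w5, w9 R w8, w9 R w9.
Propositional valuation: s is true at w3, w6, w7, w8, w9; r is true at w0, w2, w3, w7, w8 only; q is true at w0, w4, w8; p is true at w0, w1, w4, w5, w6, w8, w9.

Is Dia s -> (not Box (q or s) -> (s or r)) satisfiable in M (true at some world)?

Yes

Let φ = Dia s -> (not Box (q or s) -> (s or r)). Evaluate φ at each world:
  w0 (successors {w0, w2, w3, w4}): φ is true.
  w1 (successors {w1, w4}): φ is true.
  w2 (successors {w0, w2, w8}): φ is true.
  w3 (successors {w3, w8}): φ is true.
  w4 (successors {w0, w4, w6, w7, w8}): φ is true.
  w5 (successors {w5}): φ is true.
  w6 (successors {w1, w4, w6}): φ is true.
  w7 (successors {w6, w7}): φ is true.
  w8 (successors {w8}): φ is true.
  w9 (successors {w5, w8, w9}): φ is true.
Detail at w0 (witness):
  At w0: Dia s is true, not Box (q or s) -> (s or r) is true, so Dia s -> (not Box (q or s) -> (s or r)) is true.
    At w0: Dia s requires s at some successor in {w0, w2, w3, w4}.
      s holds at w3, so Dia s is true at w0.
    At w0: not Box (q or s) is true, s or r is true, so not Box (q or s) -> (s or r) is true.
      At w0: Box (q or s) is false, so not Box (q or s) is true.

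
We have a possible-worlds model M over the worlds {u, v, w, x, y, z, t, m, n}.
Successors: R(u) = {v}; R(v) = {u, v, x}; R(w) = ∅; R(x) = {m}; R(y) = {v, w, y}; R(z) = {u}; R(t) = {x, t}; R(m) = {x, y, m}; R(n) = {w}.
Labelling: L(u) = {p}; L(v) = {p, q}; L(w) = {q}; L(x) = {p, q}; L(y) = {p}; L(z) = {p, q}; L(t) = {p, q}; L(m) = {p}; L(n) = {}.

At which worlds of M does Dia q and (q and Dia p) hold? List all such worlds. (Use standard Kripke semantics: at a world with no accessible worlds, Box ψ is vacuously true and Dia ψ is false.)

Let φ = Dia q and (q and Dia p). Evaluate φ at each world:
  u (successors {v}): φ is false.
  v (successors {u, v, x}): φ is true.
  w (successors ∅): φ is false.
  x (successors {m}): φ is false.
  y (successors {v, w, y}): φ is false.
  z (successors {u}): φ is false.
  t (successors {x, t}): φ is true.
  m (successors {x, y, m}): φ is false.
  n (successors {w}): φ is false.
For instance, at u:
  At u: Dia q is true, q and Dia p is false, so Dia q and (q and Dia p) is false.
    At u: Dia q requires q at some successor in {v}.
      q holds at v, so Dia q is true at u.
    At u: q is false, Dia p is true, so q and Dia p is false.
      At u: Dia p requires p at some successor in {v}.
        p holds at v, so Dia p is true at u.
Satisfying worlds: {v, t}

v, t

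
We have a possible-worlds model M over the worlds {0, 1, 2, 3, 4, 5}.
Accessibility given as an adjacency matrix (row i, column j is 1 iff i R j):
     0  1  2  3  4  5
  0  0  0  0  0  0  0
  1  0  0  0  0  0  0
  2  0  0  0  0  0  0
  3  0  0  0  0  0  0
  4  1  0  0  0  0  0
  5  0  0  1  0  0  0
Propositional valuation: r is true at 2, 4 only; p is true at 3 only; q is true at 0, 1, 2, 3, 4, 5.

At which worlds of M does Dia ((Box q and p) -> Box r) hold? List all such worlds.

4, 5

Recall that Box ψ holds at a world iff ψ holds at every accessible world, and Dia ψ holds iff ψ holds at some accessible world.
Let φ = Dia ((Box q and p) -> Box r). Evaluate φ at each world:
  0 (successors ∅): φ is false.
  1 (successors ∅): φ is false.
  2 (successors ∅): φ is false.
  3 (successors ∅): φ is false.
  4 (successors {0}): φ is true.
  5 (successors {2}): φ is true.
For instance, at 4:
  At 4: Dia ((Box q and p) -> Box r) requires (Box q and p) -> Box r at some successor in {0}.
    (Box q and p) -> Box r holds at 0, so Dia ((Box q and p) -> Box r) is true at 4.
      At 0: Box q and p is false, Box r is true, so (Box q and p) -> Box r is true.
Satisfying worlds: {4, 5}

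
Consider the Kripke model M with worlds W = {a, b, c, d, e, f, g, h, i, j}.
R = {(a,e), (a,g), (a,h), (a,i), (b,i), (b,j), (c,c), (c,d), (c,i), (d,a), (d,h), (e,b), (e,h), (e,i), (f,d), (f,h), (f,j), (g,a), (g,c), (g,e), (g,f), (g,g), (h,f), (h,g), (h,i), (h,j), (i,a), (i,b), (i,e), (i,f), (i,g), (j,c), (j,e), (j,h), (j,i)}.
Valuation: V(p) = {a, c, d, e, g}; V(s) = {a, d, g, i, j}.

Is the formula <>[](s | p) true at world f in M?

At f: <>[](s | p) requires [](s | p) at some successor in {d, h, j}.
  At d: [](s | p) is false.
  At h: [](s | p) is false.
  At j: [](s | p) is false.
So <>[](s | p) is false at f.

No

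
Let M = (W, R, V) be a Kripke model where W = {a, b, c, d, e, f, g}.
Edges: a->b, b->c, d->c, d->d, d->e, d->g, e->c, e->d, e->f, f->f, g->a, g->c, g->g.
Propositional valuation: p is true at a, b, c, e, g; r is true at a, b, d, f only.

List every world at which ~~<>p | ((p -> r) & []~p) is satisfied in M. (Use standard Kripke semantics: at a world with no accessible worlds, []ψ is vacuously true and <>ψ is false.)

a, b, d, e, f, g

Let φ = ~~<>p | ((p -> r) & []~p). Evaluate φ at each world:
  a (successors {b}): φ is true.
  b (successors {c}): φ is true.
  c (successors ∅): φ is false.
  d (successors {c, d, e, g}): φ is true.
  e (successors {c, d, f}): φ is true.
  f (successors {f}): φ is true.
  g (successors {a, c, g}): φ is true.
For instance, at a:
  At a: ~~<>p is true, (p -> r) & []~p is false, so ~~<>p | ((p -> r) & []~p) is true.
    At a: ~<>p is false, so ~~<>p is true.
      At a: <>p is true, so ~<>p is false.
    At a: p -> r is true, []~p is false, so (p -> r) & []~p is false.
      At a: []~p requires ~p at every successor {b}.
        ~p fails at b, so []~p is false at a.
Satisfying worlds: {a, b, d, e, f, g}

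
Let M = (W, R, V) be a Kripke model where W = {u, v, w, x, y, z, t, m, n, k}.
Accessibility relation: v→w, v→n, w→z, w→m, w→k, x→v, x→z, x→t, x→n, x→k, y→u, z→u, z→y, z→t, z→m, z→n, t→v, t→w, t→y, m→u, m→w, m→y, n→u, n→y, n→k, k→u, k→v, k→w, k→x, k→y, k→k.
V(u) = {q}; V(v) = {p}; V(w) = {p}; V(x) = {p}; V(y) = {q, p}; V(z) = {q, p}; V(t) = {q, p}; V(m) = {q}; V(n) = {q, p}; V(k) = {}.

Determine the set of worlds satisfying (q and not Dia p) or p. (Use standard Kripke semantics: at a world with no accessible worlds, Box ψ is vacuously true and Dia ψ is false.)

u, v, w, x, y, z, t, n

Let φ = (q and not Dia p) or p. Evaluate φ at each world:
  u (successors ∅): φ is true.
  v (successors {w, n}): φ is true.
  w (successors {z, m, k}): φ is true.
  x (successors {v, z, t, n, k}): φ is true.
  y (successors {u}): φ is true.
  z (successors {u, y, t, m, n}): φ is true.
  t (successors {v, w, y}): φ is true.
  m (successors {u, w, y}): φ is false.
  n (successors {u, y, k}): φ is true.
  k (successors {u, v, w, x, y, k}): φ is false.
For instance, at t:
  At t: q and not Dia p is false, p is true, so (q and not Dia p) or p is true.
    At t: q is true, not Dia p is false, so q and not Dia p is false.
      At t: Dia p is true, so not Dia p is false.
Satisfying worlds: {u, v, w, x, y, z, t, n}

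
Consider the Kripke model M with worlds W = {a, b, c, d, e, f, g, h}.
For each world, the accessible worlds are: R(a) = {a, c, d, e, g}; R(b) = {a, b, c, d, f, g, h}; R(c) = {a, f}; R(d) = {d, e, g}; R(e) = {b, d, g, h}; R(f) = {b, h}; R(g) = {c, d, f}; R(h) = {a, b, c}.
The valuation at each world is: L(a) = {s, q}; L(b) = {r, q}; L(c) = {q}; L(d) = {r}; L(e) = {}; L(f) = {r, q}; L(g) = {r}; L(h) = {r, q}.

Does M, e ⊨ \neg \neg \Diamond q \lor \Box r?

Yes

Recall that \Box ψ holds at a world iff ψ holds at every accessible world, and \Diamond ψ holds iff ψ holds at some accessible world.
At e: \neg \neg \Diamond q is true, \Box r is true, so \neg \neg \Diamond q \lor \Box r is true.
  At e: \neg \Diamond q is false, so \neg \neg \Diamond q is true.
    At e: \Diamond q is true, so \neg \Diamond q is false.
      At e: \Diamond q requires q at some successor in {b, d, g, h}.
        q holds at b, so \Diamond q is true at e.
  At e: \Box r requires r at every successor {b, d, g, h}.
    At b: r is true.
    At d: r is true.
    At g: r is true.
    At h: r is true.
  So \Box r is true at e.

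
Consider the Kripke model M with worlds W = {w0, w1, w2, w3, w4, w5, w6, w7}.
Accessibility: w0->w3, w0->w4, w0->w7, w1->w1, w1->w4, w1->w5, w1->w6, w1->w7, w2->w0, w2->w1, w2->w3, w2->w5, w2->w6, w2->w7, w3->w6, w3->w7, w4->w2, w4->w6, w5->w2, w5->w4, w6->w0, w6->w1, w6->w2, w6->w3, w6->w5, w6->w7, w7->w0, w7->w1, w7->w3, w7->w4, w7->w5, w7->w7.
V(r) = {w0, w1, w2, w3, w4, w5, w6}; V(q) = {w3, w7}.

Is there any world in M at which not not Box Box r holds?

Let φ = not not Box Box r. Evaluate φ at each world:
  w0 (successors {w3, w4, w7}): φ is false.
  w1 (successors {w1, w4, w5, w6, w7}): φ is false.
  w2 (successors {w0, w1, w3, w5, w6, w7}): φ is false.
  w3 (successors {w6, w7}): φ is false.
  w4 (successors {w2, w6}): φ is false.
  w5 (successors {w2, w4}): φ is false.
  w6 (successors {w0, w1, w2, w3, w5, w7}): φ is false.
  w7 (successors {w0, w1, w3, w4, w5, w7}): φ is false.
For instance, at w6:
  At w6: not Box Box r is true, so not not Box Box r is false.
    At w6: Box Box r is false, so not Box Box r is true.
      At w6: Box Box r requires Box r at every successor {w0, w1, w2, w3, w5, w7}.
        Box r fails at w0, so Box Box r is false at w6.

No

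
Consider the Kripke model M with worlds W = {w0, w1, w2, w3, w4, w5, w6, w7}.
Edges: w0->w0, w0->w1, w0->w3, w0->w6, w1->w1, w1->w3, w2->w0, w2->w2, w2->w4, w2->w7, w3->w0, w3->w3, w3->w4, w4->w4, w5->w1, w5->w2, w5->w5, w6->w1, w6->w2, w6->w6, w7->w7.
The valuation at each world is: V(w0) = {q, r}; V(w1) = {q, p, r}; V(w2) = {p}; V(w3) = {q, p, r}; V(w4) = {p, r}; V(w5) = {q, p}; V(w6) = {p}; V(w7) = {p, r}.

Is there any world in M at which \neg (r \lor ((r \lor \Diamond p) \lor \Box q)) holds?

Recall that \Box ψ holds at a world iff ψ holds at every accessible world, and \Diamond ψ holds iff ψ holds at some accessible world.
Let φ = \neg (r \lor ((r \lor \Diamond p) \lor \Box q)). Evaluate φ at each world:
  w0 (successors {w0, w1, w3, w6}): φ is false.
  w1 (successors {w1, w3}): φ is false.
  w2 (successors {w0, w2, w4, w7}): φ is false.
  w3 (successors {w0, w3, w4}): φ is false.
  w4 (successors {w4}): φ is false.
  w5 (successors {w1, w2, w5}): φ is false.
  w6 (successors {w1, w2, w6}): φ is false.
  w7 (successors {w7}): φ is false.
For instance, at w1:
  At w1: r \lor ((r \lor \Diamond p) \lor \Box q) is true, so \neg (r \lor ((r \lor \Diamond p) \lor \Box q)) is false.
    At w1: r is true, (r \lor \Diamond p) \lor \Box q is true, so r \lor ((r \lor \Diamond p) \lor \Box q) is true.
      At w1: r \lor \Diamond p is true, \Box q is true, so (r \lor \Diamond p) \lor \Box q is true.

No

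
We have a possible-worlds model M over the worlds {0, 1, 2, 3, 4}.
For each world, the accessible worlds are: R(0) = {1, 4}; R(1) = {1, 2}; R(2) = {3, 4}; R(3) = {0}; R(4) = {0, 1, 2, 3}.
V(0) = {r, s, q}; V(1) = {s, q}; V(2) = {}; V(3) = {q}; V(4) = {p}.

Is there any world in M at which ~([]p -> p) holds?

Let φ = ~([]p -> p). Evaluate φ at each world:
  0 (successors {1, 4}): φ is false.
  1 (successors {1, 2}): φ is false.
  2 (successors {3, 4}): φ is false.
  3 (successors {0}): φ is false.
  4 (successors {0, 1, 2, 3}): φ is false.
For instance, at 0:
  At 0: []p -> p is true, so ~([]p -> p) is false.
    At 0: []p is false, p is false, so []p -> p is true.
      At 0: []p requires p at every successor {1, 4}.
        p fails at 1, so []p is false at 0.

No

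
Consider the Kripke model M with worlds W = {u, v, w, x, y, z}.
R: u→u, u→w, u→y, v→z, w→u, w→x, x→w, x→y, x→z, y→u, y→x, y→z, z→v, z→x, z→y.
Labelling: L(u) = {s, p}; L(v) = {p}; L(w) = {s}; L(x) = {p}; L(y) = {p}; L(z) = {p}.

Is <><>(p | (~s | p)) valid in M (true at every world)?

Yes

Recall that <>ψ holds at a world iff ψ holds at some accessible world.
Let φ = <><>(p | (~s | p)). Evaluate φ at each world:
  u (successors {u, w, y}): φ is true.
  v (successors {z}): φ is true.
  w (successors {u, x}): φ is true.
  x (successors {w, y, z}): φ is true.
  y (successors {u, x, z}): φ is true.
  z (successors {v, x, y}): φ is true.
For instance, at u:
  At u: <><>(p | (~s | p)) requires <>(p | (~s | p)) at some successor in {u, w, y}.
    <>(p | (~s | p)) holds at u, so <><>(p | (~s | p)) is true at u.
      At u: <>(p | (~s | p)) requires p | (~s | p) at some successor in {u, w, y}.
        p | (~s | p) holds at u, so <>(p | (~s | p)) is true at u.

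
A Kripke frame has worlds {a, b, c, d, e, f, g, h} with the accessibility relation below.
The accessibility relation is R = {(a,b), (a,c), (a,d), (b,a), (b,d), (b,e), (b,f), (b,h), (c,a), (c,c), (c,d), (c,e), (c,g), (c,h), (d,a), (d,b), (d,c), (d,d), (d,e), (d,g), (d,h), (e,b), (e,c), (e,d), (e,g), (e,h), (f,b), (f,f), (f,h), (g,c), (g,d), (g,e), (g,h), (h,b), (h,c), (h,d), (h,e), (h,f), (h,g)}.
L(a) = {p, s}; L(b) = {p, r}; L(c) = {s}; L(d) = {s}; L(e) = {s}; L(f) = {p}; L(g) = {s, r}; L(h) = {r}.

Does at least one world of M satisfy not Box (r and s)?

Recall that Box ψ holds at a world iff ψ holds at every accessible world, and Dia ψ holds iff ψ holds at some accessible world.
Let φ = not Box (r and s). Evaluate φ at each world:
  a (successors {b, c, d}): φ is true.
  b (successors {a, d, e, f, h}): φ is true.
  c (successors {a, c, d, e, g, h}): φ is true.
  d (successors {a, b, c, d, e, g, h}): φ is true.
  e (successors {b, c, d, g, h}): φ is true.
  f (successors {b, f, h}): φ is true.
  g (successors {c, d, e, h}): φ is true.
  h (successors {b, c, d, e, f, g}): φ is true.
Detail at a (witness):
  At a: Box (r and s) is false, so not Box (r and s) is true.
    At a: Box (r and s) requires r and s at every successor {b, c, d}.
      r and s fails at b, so Box (r and s) is false at a.

Yes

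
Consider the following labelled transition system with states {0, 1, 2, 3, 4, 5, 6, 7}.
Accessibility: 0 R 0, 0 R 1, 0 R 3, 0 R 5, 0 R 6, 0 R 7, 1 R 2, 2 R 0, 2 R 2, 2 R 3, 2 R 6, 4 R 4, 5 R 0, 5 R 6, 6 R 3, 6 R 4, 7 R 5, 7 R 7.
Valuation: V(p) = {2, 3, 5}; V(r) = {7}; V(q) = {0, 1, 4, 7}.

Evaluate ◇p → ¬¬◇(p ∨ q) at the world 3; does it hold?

Yes

At 3: ◇p is false, ¬¬◇(p ∨ q) is false, so ◇p → ¬¬◇(p ∨ q) is true.
  At 3: no accessible worlds, so ◇p is false.
  At 3: ¬◇(p ∨ q) is true, so ¬¬◇(p ∨ q) is false.
    At 3: ◇(p ∨ q) is false, so ¬◇(p ∨ q) is true.
      At 3: no accessible worlds, so ◇(p ∨ q) is false.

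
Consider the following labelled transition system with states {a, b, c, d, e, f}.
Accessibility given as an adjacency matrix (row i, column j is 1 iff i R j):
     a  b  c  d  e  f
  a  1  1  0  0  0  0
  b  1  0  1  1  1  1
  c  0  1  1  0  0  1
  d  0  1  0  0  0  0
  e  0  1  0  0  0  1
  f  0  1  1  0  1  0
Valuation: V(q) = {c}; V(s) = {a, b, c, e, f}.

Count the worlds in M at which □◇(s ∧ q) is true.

3

Let φ = □◇(s ∧ q). Evaluate φ at each world:
  a (successors {a, b}): φ is false.
  b (successors {a, c, d, e, f}): φ is false.
  c (successors {b, c, f}): φ is true.
  d (successors {b}): φ is true.
  e (successors {b, f}): φ is true.
  f (successors {b, c, e}): φ is false.
For instance, at f:
  At f: □◇(s ∧ q) requires ◇(s ∧ q) at every successor {b, c, e}.
    ◇(s ∧ q) fails at e, so □◇(s ∧ q) is false at f.
      At e: ◇(s ∧ q) requires s ∧ q at some successor in {b, f}.
        At b: s ∧ q is false.
        At f: s ∧ q is false.
      So ◇(s ∧ q) is false at e.
Satisfying worlds: {c, d, e}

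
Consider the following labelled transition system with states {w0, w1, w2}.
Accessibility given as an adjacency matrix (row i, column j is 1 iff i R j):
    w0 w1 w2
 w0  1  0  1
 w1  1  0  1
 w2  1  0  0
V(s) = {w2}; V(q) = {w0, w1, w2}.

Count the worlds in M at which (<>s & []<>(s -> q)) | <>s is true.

2

Let φ = (<>s & []<>(s -> q)) | <>s. Evaluate φ at each world:
  w0 (successors {w0, w2}): φ is true.
  w1 (successors {w0, w2}): φ is true.
  w2 (successors {w0}): φ is false.
For instance, at w1:
  At w1: <>s & []<>(s -> q) is true, <>s is true, so (<>s & []<>(s -> q)) | <>s is true.
    At w1: <>s is true, []<>(s -> q) is true, so <>s & []<>(s -> q) is true.
      At w1: <>s requires s at some successor in {w0, w2}.
        s holds at w2, so <>s is true at w1.
      At w1: []<>(s -> q) requires <>(s -> q) at every successor {w0, w2}.
        At w0: <>(s -> q) is true.
        At w2: <>(s -> q) is true.
      So []<>(s -> q) is true at w1.
    At w1: <>s requires s at some successor in {w0, w2}.
      s holds at w2, so <>s is true at w1.
Satisfying worlds: {w0, w1}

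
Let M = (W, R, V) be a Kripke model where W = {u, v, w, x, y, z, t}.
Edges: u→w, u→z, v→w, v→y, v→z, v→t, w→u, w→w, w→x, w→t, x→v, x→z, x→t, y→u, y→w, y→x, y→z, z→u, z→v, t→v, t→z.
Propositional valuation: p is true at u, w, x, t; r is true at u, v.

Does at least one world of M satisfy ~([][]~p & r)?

Let φ = ~([][]~p & r). Evaluate φ at each world:
  u (successors {w, z}): φ is true.
  v (successors {w, y, z, t}): φ is true.
  w (successors {u, w, x, t}): φ is true.
  x (successors {v, z, t}): φ is true.
  y (successors {u, w, x, z}): φ is true.
  z (successors {u, v}): φ is true.
  t (successors {v, z}): φ is true.
Detail at u (witness):
  At u: [][]~p & r is false, so ~([][]~p & r) is true.
    At u: [][]~p is false, r is true, so [][]~p & r is false.
      At u: [][]~p requires []~p at every successor {w, z}.
        []~p fails at w, so [][]~p is false at u.

Yes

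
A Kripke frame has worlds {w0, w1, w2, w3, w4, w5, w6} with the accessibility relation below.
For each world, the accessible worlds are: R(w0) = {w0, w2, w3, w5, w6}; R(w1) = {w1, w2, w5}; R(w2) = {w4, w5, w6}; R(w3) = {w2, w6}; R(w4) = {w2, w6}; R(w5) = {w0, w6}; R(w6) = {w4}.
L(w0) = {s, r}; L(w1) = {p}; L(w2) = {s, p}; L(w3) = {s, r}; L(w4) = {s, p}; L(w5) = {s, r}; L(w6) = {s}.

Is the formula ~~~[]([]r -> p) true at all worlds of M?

No

Recall that []ψ holds at a world iff ψ holds at every accessible world, and <>ψ holds iff ψ holds at some accessible world.
Let φ = ~~~[]([]r -> p). Evaluate φ at each world:
  w0 (successors {w0, w2, w3, w5, w6}): φ is false.
  w1 (successors {w1, w2, w5}): φ is false.
  w2 (successors {w4, w5, w6}): φ is false.
  w3 (successors {w2, w6}): φ is false.
  w4 (successors {w2, w6}): φ is false.
  w5 (successors {w0, w6}): φ is false.
  w6 (successors {w4}): φ is false.
Detail at w0 (counterexample):
  At w0: ~~[]([]r -> p) is true, so ~~~[]([]r -> p) is false.
    At w0: ~[]([]r -> p) is false, so ~~[]([]r -> p) is true.
      At w0: []([]r -> p) is true, so ~[]([]r -> p) is false.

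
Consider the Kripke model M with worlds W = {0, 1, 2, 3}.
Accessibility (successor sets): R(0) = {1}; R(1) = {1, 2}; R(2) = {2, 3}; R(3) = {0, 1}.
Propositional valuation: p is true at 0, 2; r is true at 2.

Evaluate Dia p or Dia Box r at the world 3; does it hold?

At 3: Dia p is true, Dia Box r is false, so Dia p or Dia Box r is true.
  At 3: Dia p requires p at some successor in {0, 1}.
    p holds at 0, so Dia p is true at 3.
  At 3: Dia Box r requires Box r at some successor in {0, 1}.
    At 0: Box r is false.
    At 1: Box r is false.
  So Dia Box r is false at 3.

Yes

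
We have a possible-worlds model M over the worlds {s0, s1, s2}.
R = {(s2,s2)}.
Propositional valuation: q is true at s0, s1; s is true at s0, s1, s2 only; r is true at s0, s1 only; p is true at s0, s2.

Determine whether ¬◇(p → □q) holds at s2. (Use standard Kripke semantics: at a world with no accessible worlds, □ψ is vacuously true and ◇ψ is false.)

Recall that □ψ holds at a world iff ψ holds at every accessible world, and ◇ψ holds iff ψ holds at some accessible world.
At s2: ◇(p → □q) is false, so ¬◇(p → □q) is true.
  At s2: ◇(p → □q) requires p → □q at some successor in {s2}.
    At s2: p → □q is false.
  So ◇(p → □q) is false at s2.

Yes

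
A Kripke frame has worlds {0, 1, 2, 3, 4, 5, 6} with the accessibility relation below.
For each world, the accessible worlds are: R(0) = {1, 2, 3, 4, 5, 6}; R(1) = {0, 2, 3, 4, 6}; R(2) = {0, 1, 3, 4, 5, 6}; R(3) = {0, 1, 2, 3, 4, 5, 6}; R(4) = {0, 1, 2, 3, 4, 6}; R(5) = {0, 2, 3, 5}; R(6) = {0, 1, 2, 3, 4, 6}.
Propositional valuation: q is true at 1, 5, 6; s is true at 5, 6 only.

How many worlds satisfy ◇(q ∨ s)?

Let φ = ◇(q ∨ s). Evaluate φ at each world:
  0 (successors {1, 2, 3, 4, 5, 6}): φ is true.
  1 (successors {0, 2, 3, 4, 6}): φ is true.
  2 (successors {0, 1, 3, 4, 5, 6}): φ is true.
  3 (successors {0, 1, 2, 3, 4, 5, 6}): φ is true.
  4 (successors {0, 1, 2, 3, 4, 6}): φ is true.
  5 (successors {0, 2, 3, 5}): φ is true.
  6 (successors {0, 1, 2, 3, 4, 6}): φ is true.
For instance, at 3:
  At 3: ◇(q ∨ s) requires q ∨ s at some successor in {0, 1, 2, 3, 4, 5, 6}.
    q ∨ s holds at 1, so ◇(q ∨ s) is true at 3.
Satisfying worlds: {0, 1, 2, 3, 4, 5, 6}

7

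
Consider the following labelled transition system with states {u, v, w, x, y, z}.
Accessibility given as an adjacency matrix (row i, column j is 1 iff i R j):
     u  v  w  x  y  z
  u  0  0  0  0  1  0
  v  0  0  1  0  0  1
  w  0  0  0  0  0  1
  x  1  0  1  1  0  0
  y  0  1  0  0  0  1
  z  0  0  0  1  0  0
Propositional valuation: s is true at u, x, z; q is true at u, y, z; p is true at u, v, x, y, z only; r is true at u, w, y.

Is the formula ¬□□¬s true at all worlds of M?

Let φ = ¬□□¬s. Evaluate φ at each world:
  u (successors {y}): φ is true.
  v (successors {w, z}): φ is true.
  w (successors {z}): φ is true.
  x (successors {u, w, x}): φ is true.
  y (successors {v, z}): φ is true.
  z (successors {x}): φ is true.
For instance, at z:
  At z: □□¬s is false, so ¬□□¬s is true.
    At z: □□¬s requires □¬s at every successor {x}.
      □¬s fails at x, so □□¬s is false at z.

Yes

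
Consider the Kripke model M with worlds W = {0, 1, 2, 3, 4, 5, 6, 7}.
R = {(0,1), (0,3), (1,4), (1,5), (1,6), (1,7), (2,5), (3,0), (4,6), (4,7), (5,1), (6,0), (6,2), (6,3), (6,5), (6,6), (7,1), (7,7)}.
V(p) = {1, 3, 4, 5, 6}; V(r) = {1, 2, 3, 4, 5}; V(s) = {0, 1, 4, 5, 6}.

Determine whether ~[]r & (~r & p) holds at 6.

At 6: ~[]r is true, ~r & p is true, so ~[]r & (~r & p) is true.
  At 6: []r is false, so ~[]r is true.
    At 6: []r requires r at every successor {0, 2, 3, 5, 6}.
      r fails at 0, so []r is false at 6.

Yes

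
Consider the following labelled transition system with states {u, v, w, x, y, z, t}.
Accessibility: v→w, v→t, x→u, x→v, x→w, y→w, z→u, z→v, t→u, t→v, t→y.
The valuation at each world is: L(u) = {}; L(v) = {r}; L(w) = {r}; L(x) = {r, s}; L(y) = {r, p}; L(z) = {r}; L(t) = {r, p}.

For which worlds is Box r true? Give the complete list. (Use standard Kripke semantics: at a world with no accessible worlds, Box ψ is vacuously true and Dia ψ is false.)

Let φ = Box r. Evaluate φ at each world:
  u (successors ∅): φ is true.
  v (successors {w, t}): φ is true.
  w (successors ∅): φ is true.
  x (successors {u, v, w}): φ is false.
  y (successors {w}): φ is true.
  z (successors {u, v}): φ is false.
  t (successors {u, v, y}): φ is false.
For instance, at x:
  At x: Box r requires r at every successor {u, v, w}.
    r fails at u, so Box r is false at x.
Satisfying worlds: {u, v, w, y}

u, v, w, y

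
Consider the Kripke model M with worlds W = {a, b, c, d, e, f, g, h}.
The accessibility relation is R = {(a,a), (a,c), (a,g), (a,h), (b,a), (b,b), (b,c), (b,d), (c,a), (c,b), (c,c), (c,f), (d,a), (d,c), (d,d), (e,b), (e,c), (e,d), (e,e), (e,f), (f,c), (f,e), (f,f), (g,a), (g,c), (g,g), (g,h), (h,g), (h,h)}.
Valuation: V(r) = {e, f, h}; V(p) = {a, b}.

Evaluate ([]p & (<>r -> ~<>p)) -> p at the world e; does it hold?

Yes

At e: []p & (<>r -> ~<>p) is false, p is false, so ([]p & (<>r -> ~<>p)) -> p is true.
  At e: []p is false, <>r -> ~<>p is false, so []p & (<>r -> ~<>p) is false.
    At e: []p requires p at every successor {b, c, d, e, f}.
      p fails at c, so []p is false at e.
    At e: <>r is true, ~<>p is false, so <>r -> ~<>p is false.
      At e: <>r requires r at some successor in {b, c, d, e, f}.
        r holds at e, so <>r is true at e.
      At e: <>p is true, so ~<>p is false.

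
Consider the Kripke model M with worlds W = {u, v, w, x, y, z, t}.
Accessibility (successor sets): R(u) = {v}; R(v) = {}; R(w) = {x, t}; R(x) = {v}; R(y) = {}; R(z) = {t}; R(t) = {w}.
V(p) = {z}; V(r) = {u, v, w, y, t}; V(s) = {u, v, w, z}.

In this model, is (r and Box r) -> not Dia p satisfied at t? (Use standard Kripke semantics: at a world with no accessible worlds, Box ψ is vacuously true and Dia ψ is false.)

At t: r and Box r is true, not Dia p is true, so (r and Box r) -> not Dia p is true.
  At t: r is true, Box r is true, so r and Box r is true.
    At t: Box r requires r at every successor {w}.
      At w: r is true.
    So Box r is true at t.
  At t: Dia p is false, so not Dia p is true.
    At t: Dia p requires p at some successor in {w}.
      At w: p is false.
    So Dia p is false at t.

Yes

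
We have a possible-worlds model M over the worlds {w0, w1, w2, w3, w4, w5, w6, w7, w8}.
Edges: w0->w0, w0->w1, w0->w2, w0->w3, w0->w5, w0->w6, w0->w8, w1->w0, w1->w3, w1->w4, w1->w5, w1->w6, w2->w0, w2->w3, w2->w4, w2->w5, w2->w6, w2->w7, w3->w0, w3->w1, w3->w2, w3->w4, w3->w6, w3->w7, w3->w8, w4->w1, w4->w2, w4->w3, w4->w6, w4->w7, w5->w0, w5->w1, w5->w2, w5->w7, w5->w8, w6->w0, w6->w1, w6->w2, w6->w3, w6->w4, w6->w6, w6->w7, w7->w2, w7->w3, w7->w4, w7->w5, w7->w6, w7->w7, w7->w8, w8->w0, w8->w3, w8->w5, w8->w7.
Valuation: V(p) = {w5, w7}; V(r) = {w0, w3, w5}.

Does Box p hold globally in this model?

Let φ = Box p. Evaluate φ at each world:
  w0 (successors {w0, w1, w2, w3, w5, w6, w8}): φ is false.
  w1 (successors {w0, w3, w4, w5, w6}): φ is false.
  w2 (successors {w0, w3, w4, w5, w6, w7}): φ is false.
  w3 (successors {w0, w1, w2, w4, w6, w7, w8}): φ is false.
  w4 (successors {w1, w2, w3, w6, w7}): φ is false.
  w5 (successors {w0, w1, w2, w7, w8}): φ is false.
  w6 (successors {w0, w1, w2, w3, w4, w6, w7}): φ is false.
  w7 (successors {w2, w3, w4, w5, w6, w7, w8}): φ is false.
  w8 (successors {w0, w3, w5, w7}): φ is false.
Detail at w0 (counterexample):
  At w0: Box p requires p at every successor {w0, w1, w2, w3, w5, w6, w8}.
    p fails at w0, so Box p is false at w0.

No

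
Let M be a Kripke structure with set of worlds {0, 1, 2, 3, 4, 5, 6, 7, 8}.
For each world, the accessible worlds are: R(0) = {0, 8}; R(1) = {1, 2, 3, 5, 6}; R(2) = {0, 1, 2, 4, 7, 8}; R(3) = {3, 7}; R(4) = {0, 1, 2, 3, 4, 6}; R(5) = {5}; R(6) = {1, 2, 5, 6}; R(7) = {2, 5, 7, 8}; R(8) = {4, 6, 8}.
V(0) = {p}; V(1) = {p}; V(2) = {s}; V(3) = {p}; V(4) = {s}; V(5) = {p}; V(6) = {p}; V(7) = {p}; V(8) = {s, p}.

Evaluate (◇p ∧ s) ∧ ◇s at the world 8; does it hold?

Yes

At 8: ◇p ∧ s is true, ◇s is true, so (◇p ∧ s) ∧ ◇s is true.
  At 8: ◇p is true, s is true, so ◇p ∧ s is true.
    At 8: ◇p requires p at some successor in {4, 6, 8}.
      p holds at 6, so ◇p is true at 8.
  At 8: ◇s requires s at some successor in {4, 6, 8}.
    s holds at 4, so ◇s is true at 8.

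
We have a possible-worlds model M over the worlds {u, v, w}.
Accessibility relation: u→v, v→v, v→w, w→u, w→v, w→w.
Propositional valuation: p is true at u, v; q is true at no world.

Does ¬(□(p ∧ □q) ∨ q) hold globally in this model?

Yes

Let φ = ¬(□(p ∧ □q) ∨ q). Evaluate φ at each world:
  u (successors {v}): φ is true.
  v (successors {v, w}): φ is true.
  w (successors {u, v, w}): φ is true.
For instance, at u:
  At u: □(p ∧ □q) ∨ q is false, so ¬(□(p ∧ □q) ∨ q) is true.
    At u: □(p ∧ □q) is false, q is false, so □(p ∧ □q) ∨ q is false.
      At u: □(p ∧ □q) requires p ∧ □q at every successor {v}.
        p ∧ □q fails at v, so □(p ∧ □q) is false at u.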